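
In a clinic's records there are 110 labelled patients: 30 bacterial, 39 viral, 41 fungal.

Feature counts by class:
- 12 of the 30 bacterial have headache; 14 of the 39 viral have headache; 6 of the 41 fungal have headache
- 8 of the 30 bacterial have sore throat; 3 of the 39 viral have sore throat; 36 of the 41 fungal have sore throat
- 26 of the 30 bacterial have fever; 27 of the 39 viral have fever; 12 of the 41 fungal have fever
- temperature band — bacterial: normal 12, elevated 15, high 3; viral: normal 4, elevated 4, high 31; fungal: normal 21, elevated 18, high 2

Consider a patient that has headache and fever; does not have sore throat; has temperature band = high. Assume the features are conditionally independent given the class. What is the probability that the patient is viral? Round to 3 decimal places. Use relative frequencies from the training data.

bacterial: (30/110) × (12/30) × (22/30) × (26/30) × (3/30) ≈ 0.00693333
viral: (39/110) × (14/39) × (36/39) × (27/39) × (31/39) ≈ 0.0646501
fungal: (41/110) × (6/41) × (5/41) × (12/41) × (2/41) ≈ 0.0000949704
P(viral | x) = 0.0646501 / 0.0716784004 ≈ 0.902

0.902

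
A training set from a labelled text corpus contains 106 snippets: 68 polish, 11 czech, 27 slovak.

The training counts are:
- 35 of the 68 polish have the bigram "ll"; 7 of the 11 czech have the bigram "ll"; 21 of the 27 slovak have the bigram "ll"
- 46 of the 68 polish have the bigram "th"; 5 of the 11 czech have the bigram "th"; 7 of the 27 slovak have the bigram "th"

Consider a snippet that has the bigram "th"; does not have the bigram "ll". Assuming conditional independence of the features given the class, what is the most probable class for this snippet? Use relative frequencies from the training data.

polish: (68/106) × (33/68) × (46/68) ≈ 0.210599
czech: (11/106) × (4/11) × (5/11) ≈ 0.0171527
slovak: (27/106) × (6/27) × (7/27) ≈ 0.0146751
Highest score → polish.

polish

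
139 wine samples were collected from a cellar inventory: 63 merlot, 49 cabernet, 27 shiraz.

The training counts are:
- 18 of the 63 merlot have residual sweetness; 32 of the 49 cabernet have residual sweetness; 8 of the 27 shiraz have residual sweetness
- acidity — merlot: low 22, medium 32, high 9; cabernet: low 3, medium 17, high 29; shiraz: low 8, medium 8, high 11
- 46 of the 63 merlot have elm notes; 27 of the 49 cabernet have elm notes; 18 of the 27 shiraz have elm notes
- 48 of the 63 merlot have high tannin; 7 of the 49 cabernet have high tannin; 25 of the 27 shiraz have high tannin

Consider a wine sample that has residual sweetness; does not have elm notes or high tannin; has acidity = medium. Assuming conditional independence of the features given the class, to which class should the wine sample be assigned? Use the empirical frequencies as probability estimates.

merlot: (63/139) × (18/63) × (32/63) × (17/63) × (15/63) ≈ 0.00422597
cabernet: (49/139) × (32/49) × (17/49) × (22/49) × (42/49) ≈ 0.0307374
shiraz: (27/139) × (8/27) × (8/27) × (9/27) × (2/27) ≈ 0.000421062
Highest score → cabernet.

cabernet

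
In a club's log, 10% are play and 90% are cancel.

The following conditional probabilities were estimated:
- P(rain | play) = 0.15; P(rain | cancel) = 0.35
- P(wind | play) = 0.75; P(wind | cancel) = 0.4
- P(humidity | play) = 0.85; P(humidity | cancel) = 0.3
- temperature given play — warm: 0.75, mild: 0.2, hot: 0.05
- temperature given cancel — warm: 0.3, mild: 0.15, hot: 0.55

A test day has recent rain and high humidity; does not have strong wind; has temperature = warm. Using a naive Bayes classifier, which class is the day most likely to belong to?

cancel

play: 0.1 × 0.15 × (1−0.75) × 0.85 × 0.75 = 0.002390625
cancel: 0.9 × 0.35 × (1−0.4) × 0.3 × 0.3 = 0.01701
Highest score → cancel.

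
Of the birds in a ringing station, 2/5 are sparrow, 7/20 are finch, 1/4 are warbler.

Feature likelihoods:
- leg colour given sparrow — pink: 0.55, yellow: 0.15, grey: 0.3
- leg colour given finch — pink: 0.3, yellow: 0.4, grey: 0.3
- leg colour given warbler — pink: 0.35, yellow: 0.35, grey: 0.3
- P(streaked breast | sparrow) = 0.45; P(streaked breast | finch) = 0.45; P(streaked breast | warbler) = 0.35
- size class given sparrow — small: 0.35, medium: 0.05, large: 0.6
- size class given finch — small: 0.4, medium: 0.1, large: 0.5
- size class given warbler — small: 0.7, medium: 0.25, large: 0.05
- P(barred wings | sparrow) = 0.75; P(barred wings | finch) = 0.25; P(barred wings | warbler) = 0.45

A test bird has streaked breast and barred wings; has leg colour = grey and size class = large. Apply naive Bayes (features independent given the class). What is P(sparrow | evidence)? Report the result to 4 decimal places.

sparrow: 0.4 × 0.3 × 0.45 × 0.6 × 0.75 = 0.0243
finch: 0.35 × 0.3 × 0.45 × 0.5 × 0.25 = 0.00590625
warbler: 0.25 × 0.3 × 0.35 × 0.05 × 0.45 = 0.000590625
P(sparrow | x) = 0.0243 / 0.030796875 ≈ 0.7890

0.7890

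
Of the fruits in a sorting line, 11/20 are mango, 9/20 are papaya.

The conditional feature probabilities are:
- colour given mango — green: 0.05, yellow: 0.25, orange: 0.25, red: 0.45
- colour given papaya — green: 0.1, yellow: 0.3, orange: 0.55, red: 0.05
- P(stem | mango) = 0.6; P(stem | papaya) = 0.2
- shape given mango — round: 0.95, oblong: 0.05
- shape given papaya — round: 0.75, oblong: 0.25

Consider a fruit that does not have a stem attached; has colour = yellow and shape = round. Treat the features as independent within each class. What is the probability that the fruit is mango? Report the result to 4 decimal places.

mango: 0.55 × 0.25 × (1−0.6) × 0.95 = 0.05225
papaya: 0.45 × 0.3 × (1−0.2) × 0.75 = 0.081
P(mango | x) = 0.05225 / 0.13325 ≈ 0.3921

0.3921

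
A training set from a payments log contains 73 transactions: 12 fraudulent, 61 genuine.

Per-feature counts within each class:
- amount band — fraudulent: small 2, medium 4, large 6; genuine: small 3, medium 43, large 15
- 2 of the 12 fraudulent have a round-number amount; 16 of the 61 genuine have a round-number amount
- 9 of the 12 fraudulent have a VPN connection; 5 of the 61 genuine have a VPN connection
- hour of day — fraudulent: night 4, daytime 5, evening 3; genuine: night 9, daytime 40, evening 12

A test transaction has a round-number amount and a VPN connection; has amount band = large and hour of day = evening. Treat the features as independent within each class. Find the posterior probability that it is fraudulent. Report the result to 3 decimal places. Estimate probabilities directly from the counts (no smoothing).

0.747

fraudulent: (12/73) × (6/12) × (2/12) × (9/12) × (3/12) ≈ 0.00256849
genuine: (61/73) × (15/61) × (16/61) × (5/61) × (12/61) ≈ 0.000869061
P(fraudulent | x) = 0.00256849 / 0.003437551 ≈ 0.747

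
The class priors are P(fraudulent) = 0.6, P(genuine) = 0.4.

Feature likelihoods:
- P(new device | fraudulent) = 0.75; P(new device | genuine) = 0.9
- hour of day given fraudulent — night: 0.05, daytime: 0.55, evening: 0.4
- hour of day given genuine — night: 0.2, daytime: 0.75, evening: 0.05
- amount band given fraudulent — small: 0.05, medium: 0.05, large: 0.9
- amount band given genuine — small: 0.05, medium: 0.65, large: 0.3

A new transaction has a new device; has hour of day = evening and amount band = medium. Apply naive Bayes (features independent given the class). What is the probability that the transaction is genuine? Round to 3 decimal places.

0.565

fraudulent: 0.6 × 0.75 × 0.4 × 0.05 = 0.009
genuine: 0.4 × 0.9 × 0.05 × 0.65 = 0.0117
P(genuine | x) = 0.0117 / 0.0207 ≈ 0.565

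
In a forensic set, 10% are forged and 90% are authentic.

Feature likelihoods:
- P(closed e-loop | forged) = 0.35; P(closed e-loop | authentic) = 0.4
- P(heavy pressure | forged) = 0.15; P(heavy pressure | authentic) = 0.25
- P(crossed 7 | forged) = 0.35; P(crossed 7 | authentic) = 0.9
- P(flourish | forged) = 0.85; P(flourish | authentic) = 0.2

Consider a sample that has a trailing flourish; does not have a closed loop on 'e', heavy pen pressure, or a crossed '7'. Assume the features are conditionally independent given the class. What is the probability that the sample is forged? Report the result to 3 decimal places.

0.790

forged: 0.1 × (1−0.35) × (1−0.15) × (1−0.35) × 0.85 = 0.030525625
authentic: 0.9 × (1−0.4) × (1−0.25) × (1−0.9) × 0.2 = 0.0081
P(forged | x) = 0.030525625 / 0.038625625 ≈ 0.790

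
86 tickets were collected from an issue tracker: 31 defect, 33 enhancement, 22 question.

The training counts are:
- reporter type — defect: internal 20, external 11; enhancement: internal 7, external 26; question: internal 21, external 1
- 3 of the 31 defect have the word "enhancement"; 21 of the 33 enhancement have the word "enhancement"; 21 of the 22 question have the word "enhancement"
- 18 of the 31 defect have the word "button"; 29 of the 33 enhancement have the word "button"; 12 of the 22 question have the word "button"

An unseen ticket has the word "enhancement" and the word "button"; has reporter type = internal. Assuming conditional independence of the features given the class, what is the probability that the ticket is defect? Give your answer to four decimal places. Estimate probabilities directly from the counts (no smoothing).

defect: (31/86) × (20/31) × (3/31) × (18/31) ≈ 0.0130678
enhancement: (33/86) × (7/33) × (21/33) × (29/33) ≈ 0.0455186
question: (22/86) × (21/22) × (21/22) × (12/22) ≈ 0.127138
P(defect | x) = 0.0130678 / 0.1857244 ≈ 0.0704

0.0704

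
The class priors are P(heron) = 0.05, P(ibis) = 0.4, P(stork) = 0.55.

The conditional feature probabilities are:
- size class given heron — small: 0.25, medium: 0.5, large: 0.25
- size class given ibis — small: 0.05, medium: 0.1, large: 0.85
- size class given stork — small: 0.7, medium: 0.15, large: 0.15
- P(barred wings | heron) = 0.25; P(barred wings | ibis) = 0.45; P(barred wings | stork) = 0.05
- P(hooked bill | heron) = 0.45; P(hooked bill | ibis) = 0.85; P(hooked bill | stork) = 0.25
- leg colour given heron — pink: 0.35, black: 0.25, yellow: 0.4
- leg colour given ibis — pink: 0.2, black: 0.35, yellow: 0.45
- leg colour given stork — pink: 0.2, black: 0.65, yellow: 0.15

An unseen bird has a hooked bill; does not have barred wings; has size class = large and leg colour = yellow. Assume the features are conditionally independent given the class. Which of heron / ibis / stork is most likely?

ibis

heron: 0.05 × 0.25 × (1−0.25) × 0.45 × 0.4 = 0.0016875
ibis: 0.4 × 0.85 × (1−0.45) × 0.85 × 0.45 = 0.0715275
stork: 0.55 × 0.15 × (1−0.05) × 0.25 × 0.15 = 0.0029390625
Highest score → ibis.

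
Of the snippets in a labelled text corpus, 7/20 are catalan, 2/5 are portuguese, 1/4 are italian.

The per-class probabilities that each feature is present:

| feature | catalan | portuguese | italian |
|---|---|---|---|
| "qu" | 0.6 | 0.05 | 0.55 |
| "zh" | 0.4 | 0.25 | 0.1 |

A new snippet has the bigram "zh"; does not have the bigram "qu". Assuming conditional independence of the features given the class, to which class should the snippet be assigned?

catalan: 0.35 × (1−0.6) × 0.4 = 0.056
portuguese: 0.4 × (1−0.05) × 0.25 = 0.095
italian: 0.25 × (1−0.55) × 0.1 = 0.01125
Highest score → portuguese.

portuguese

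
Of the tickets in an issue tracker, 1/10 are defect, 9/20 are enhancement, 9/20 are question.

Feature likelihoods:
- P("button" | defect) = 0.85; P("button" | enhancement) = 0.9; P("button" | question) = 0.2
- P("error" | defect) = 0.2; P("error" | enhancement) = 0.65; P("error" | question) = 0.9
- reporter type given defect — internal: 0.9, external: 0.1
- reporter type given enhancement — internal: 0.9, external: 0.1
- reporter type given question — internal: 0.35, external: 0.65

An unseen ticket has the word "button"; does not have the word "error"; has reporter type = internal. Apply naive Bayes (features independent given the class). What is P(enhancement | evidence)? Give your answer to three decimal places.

0.665

defect: 0.1 × 0.85 × (1−0.2) × 0.9 = 0.0612
enhancement: 0.45 × 0.9 × (1−0.65) × 0.9 = 0.127575
question: 0.45 × 0.2 × (1−0.9) × 0.35 = 0.00315
P(enhancement | x) = 0.127575 / 0.191925 ≈ 0.665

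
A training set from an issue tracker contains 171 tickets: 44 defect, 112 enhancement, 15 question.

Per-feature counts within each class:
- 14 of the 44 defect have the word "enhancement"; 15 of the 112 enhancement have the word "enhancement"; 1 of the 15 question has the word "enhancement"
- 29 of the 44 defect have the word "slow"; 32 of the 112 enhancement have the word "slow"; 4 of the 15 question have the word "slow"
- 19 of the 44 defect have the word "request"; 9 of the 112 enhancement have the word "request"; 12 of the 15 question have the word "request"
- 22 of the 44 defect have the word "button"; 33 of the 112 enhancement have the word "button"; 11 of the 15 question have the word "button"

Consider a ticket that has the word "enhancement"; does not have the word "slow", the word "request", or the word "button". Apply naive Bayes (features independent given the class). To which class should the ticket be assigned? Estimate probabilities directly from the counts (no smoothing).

defect: (44/171) × (14/44) × (15/44) × (25/44) × (22/44) ≈ 0.00792917
enhancement: (112/171) × (15/112) × (80/112) × (103/112) × (79/112) ≈ 0.0406439
question: (15/171) × (1/15) × (11/15) × (3/15) × (4/15) ≈ 0.00022872
Highest score → enhancement.

enhancement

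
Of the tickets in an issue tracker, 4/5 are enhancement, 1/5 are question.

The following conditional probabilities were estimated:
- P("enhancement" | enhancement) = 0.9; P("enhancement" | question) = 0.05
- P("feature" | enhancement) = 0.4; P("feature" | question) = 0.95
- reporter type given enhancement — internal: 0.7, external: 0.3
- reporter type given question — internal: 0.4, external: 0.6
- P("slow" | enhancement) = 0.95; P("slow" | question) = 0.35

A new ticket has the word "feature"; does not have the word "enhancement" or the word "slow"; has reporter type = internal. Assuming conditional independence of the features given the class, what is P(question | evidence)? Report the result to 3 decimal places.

enhancement: 0.8 × (1−0.9) × 0.4 × 0.7 × (1−0.95) = 0.00112
question: 0.2 × (1−0.05) × 0.95 × 0.4 × (1−0.35) = 0.04693
P(question | x) = 0.04693 / 0.04805 ≈ 0.977

0.977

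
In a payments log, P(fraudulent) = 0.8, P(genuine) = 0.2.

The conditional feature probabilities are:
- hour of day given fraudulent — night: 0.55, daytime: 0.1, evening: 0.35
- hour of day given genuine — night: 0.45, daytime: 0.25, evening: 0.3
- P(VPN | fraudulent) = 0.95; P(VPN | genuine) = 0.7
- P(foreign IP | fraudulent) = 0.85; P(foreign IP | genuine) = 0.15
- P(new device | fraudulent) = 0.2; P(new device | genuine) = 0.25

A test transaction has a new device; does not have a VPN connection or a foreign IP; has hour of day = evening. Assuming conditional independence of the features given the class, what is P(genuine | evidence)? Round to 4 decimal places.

fraudulent: 0.8 × 0.35 × (1−0.95) × (1−0.85) × 0.2 = 0.00042
genuine: 0.2 × 0.3 × (1−0.7) × (1−0.15) × 0.25 = 0.003825
P(genuine | x) = 0.003825 / 0.004245 ≈ 0.9011

0.9011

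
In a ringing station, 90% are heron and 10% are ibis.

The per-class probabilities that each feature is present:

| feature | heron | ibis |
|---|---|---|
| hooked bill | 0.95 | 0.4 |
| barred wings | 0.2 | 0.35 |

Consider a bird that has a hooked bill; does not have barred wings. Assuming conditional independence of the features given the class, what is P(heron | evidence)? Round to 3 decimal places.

heron: 0.9 × 0.95 × (1−0.2) = 0.684
ibis: 0.1 × 0.4 × (1−0.35) = 0.026
P(heron | x) = 0.684 / 0.71 ≈ 0.963

0.963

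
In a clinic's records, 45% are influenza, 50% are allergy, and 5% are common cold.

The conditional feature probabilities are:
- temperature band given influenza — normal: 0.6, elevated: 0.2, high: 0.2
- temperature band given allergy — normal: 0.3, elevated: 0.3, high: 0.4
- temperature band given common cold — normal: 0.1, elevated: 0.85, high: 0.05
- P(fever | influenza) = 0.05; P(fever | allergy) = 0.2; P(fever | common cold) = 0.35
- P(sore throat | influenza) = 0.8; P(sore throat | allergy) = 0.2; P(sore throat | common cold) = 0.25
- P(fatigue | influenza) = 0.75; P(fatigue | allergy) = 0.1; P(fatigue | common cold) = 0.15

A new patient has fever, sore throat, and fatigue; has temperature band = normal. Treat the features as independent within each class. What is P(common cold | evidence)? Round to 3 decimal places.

influenza: 0.45 × 0.6 × 0.05 × 0.8 × 0.75 = 0.0081
allergy: 0.5 × 0.3 × 0.2 × 0.2 × 0.1 = 0.0006
common cold: 0.05 × 0.1 × 0.35 × 0.25 × 0.15 = 0.000065625
P(common cold | x) = 0.000065625 / 0.008765625 ≈ 0.007

0.007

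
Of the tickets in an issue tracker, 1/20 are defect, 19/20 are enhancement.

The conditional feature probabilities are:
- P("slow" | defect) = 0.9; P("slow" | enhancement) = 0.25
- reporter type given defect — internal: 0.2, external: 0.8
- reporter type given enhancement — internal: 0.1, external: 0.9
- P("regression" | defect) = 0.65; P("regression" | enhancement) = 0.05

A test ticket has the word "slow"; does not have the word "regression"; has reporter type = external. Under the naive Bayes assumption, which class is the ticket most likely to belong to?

enhancement

defect: 0.05 × 0.9 × 0.8 × (1−0.65) = 0.0126
enhancement: 0.95 × 0.25 × 0.9 × (1−0.05) = 0.2030625
Highest score → enhancement.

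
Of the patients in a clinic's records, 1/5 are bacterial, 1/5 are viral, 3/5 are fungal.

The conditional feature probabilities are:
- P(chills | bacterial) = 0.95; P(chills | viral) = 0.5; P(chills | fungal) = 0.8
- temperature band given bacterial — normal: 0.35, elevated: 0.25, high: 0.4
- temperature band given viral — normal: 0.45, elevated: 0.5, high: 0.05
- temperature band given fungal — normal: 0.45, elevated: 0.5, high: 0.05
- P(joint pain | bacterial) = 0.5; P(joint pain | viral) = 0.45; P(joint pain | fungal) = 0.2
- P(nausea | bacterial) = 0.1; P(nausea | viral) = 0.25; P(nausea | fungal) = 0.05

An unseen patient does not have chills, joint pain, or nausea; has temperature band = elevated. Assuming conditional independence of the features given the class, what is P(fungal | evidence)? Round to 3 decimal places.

0.677

bacterial: 0.2 × (1−0.95) × 0.25 × (1−0.5) × (1−0.1) = 0.001125
viral: 0.2 × (1−0.5) × 0.5 × (1−0.45) × (1−0.25) = 0.020625
fungal: 0.6 × (1−0.8) × 0.5 × (1−0.2) × (1−0.05) = 0.0456
P(fungal | x) = 0.0456 / 0.06735 ≈ 0.677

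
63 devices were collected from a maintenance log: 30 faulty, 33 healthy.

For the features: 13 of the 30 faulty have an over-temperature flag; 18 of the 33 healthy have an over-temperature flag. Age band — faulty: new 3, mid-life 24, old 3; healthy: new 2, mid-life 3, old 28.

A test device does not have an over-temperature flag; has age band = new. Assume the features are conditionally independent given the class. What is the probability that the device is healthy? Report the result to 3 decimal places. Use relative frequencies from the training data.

faulty: (30/63) × (17/30) × (3/30) ≈ 0.0269841
healthy: (33/63) × (15/33) × (2/33) ≈ 0.01443
P(healthy | x) = 0.01443 / 0.0414141 ≈ 0.348

0.348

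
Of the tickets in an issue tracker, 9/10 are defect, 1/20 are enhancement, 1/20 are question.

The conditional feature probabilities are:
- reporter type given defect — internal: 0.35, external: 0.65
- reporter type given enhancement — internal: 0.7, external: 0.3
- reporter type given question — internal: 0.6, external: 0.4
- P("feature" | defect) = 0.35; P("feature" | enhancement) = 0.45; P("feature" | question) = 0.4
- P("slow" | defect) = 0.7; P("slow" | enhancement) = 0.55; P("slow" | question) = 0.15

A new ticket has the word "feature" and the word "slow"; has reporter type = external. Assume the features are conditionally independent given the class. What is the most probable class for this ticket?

defect

defect: 0.9 × 0.65 × 0.35 × 0.7 = 0.143325
enhancement: 0.05 × 0.3 × 0.45 × 0.55 = 0.0037125
question: 0.05 × 0.4 × 0.4 × 0.15 = 0.0012
Highest score → defect.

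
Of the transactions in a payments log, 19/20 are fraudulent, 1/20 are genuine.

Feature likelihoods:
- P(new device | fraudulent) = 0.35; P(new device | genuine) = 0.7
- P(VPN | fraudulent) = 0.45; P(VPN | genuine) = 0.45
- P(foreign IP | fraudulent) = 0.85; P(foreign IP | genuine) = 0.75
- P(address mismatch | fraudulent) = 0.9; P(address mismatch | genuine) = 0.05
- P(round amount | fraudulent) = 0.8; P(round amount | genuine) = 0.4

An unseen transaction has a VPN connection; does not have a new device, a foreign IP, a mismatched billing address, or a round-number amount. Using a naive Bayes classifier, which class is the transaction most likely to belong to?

fraudulent: 0.95 × (1−0.35) × 0.45 × (1−0.85) × (1−0.9) × (1−0.8) = 0.000833625
genuine: 0.05 × (1−0.7) × 0.45 × (1−0.75) × (1−0.05) × (1−0.4) = 0.000961875
Highest score → genuine.

genuine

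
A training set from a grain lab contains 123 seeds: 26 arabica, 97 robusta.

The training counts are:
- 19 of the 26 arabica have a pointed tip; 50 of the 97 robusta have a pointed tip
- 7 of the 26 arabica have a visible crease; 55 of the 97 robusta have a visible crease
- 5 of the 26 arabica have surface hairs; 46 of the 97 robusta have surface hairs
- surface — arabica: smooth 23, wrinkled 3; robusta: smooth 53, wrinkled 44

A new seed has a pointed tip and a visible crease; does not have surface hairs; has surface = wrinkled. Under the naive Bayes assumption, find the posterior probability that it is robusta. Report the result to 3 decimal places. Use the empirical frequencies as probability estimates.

0.934

arabica: (26/123) × (19/26) × (7/26) × (21/26) × (3/26) ≈ 0.00387585
robusta: (97/123) × (50/97) × (55/97) × (51/97) × (44/97) ≈ 0.0549712
P(robusta | x) = 0.0549712 / 0.05884705 ≈ 0.934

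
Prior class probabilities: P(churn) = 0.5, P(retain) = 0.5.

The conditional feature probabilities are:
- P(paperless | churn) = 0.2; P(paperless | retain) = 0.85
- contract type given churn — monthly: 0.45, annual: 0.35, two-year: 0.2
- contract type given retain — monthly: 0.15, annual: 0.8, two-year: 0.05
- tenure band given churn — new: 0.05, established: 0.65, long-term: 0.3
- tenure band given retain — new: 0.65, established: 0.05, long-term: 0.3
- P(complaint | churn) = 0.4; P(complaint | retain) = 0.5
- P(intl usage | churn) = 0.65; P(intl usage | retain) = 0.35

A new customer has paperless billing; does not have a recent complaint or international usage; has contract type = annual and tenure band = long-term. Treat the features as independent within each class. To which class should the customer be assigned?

churn: 0.5 × 0.2 × 0.35 × 0.3 × (1−0.4) × (1−0.65) = 0.002205
retain: 0.5 × 0.85 × 0.8 × 0.3 × (1−0.5) × (1−0.35) = 0.03315
Highest score → retain.

retain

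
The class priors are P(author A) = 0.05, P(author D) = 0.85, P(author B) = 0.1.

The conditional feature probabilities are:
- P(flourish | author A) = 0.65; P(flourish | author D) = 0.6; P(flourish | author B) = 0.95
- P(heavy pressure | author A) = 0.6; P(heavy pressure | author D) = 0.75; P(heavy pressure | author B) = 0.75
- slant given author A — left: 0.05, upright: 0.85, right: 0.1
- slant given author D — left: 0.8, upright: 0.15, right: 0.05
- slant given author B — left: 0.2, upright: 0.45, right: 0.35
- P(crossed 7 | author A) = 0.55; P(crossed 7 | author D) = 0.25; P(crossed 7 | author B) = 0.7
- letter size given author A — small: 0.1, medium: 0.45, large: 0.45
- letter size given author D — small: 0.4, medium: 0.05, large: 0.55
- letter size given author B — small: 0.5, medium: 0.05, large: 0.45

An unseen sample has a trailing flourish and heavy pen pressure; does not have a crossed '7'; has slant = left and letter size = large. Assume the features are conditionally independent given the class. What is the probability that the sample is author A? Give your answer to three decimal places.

0.002

author A: 0.05 × 0.65 × 0.6 × 0.05 × (1−0.55) × 0.45 = 0.0001974375
author D: 0.85 × 0.6 × 0.75 × 0.8 × (1−0.25) × 0.55 = 0.126225
author B: 0.1 × 0.95 × 0.75 × 0.2 × (1−0.7) × 0.45 = 0.00192375
P(author A | x) = 0.0001974375 / 0.1283461875 ≈ 0.002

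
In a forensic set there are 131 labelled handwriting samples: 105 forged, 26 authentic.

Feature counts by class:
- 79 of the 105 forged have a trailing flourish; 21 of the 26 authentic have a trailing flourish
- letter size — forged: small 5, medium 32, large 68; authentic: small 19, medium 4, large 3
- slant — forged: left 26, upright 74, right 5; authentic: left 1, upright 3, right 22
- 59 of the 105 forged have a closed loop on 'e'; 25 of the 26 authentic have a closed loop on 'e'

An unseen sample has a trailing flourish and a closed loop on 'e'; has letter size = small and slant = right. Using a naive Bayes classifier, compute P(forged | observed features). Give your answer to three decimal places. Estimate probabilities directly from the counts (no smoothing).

forged: (105/131) × (79/105) × (5/105) × (5/105) × (59/105) ≈ 0.000768387
authentic: (26/131) × (21/26) × (19/26) × (22/26) × (25/26) ≈ 0.0953113
P(forged | x) = 0.000768387 / 0.096079687 ≈ 0.008

0.008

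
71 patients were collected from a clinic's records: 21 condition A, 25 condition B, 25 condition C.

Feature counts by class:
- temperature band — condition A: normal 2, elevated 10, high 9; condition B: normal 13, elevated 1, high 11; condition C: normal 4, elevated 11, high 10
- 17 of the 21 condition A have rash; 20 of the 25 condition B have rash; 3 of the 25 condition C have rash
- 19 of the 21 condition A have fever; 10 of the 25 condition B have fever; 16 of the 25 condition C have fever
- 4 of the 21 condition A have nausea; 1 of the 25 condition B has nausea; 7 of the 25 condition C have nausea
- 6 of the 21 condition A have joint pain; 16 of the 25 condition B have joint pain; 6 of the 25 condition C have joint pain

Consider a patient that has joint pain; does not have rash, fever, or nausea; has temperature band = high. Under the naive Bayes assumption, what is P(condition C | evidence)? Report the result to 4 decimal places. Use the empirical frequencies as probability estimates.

0.3921

condition A: (21/71) × (9/21) × (4/21) × (2/21) × (17/21) × (6/21) ≈ 0.00053186
condition B: (25/71) × (11/25) × (5/25) × (15/25) × (24/25) × (16/25) ≈ 0.0114226
condition C: (25/71) × (10/25) × (22/25) × (9/25) × (18/25) × (6/25) ≈ 0.00771029
P(condition C | x) = 0.00771029 / 0.01966475 ≈ 0.3921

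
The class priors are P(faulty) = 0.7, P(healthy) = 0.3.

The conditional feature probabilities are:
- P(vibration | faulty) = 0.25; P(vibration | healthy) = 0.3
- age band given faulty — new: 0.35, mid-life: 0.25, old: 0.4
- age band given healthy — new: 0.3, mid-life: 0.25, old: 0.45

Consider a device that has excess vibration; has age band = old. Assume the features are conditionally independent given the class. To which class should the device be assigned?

faulty

faulty: 0.7 × 0.25 × 0.4 = 0.07
healthy: 0.3 × 0.3 × 0.45 = 0.0405
Highest score → faulty.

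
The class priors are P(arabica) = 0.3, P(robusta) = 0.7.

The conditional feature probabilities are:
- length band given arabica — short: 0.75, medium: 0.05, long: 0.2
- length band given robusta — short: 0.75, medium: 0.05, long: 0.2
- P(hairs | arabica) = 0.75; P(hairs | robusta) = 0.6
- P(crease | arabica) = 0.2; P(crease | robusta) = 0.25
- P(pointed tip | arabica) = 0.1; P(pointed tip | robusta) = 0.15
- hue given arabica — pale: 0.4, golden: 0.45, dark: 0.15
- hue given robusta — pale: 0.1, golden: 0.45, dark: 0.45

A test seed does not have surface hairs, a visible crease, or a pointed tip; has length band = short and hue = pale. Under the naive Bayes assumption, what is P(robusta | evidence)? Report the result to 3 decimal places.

arabica: 0.3 × 0.75 × (1−0.75) × (1−0.2) × (1−0.1) × 0.4 = 0.0162
robusta: 0.7 × 0.75 × (1−0.6) × (1−0.25) × (1−0.15) × 0.1 = 0.0133875
P(robusta | x) = 0.0133875 / 0.0295875 ≈ 0.452

0.452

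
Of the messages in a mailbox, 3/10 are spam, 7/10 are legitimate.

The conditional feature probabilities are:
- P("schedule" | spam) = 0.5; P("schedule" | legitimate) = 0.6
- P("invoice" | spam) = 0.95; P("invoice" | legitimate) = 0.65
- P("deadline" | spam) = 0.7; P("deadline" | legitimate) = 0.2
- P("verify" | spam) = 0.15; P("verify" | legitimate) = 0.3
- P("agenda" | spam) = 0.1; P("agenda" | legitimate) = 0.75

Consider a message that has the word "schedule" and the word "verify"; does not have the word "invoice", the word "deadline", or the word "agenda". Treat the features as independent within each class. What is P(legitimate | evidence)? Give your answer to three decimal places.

0.967

spam: 0.3 × 0.5 × (1−0.95) × (1−0.7) × 0.15 × (1−0.1) = 0.00030375
legitimate: 0.7 × 0.6 × (1−0.65) × (1−0.2) × 0.3 × (1−0.75) = 0.00882
P(legitimate | x) = 0.00882 / 0.00912375 ≈ 0.967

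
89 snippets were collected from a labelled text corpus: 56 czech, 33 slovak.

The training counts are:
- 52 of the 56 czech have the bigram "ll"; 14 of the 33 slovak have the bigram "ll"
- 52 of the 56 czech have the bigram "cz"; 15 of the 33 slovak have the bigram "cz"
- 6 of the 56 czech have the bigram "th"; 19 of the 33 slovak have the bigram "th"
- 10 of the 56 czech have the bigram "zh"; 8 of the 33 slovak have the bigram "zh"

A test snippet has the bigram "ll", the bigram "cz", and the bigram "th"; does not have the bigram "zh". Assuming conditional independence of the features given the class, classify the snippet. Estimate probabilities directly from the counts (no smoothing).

czech

czech: (56/89) × (52/56) × (52/56) × (6/56) × (46/56) ≈ 0.0477487
slovak: (33/89) × (14/33) × (15/33) × (19/33) × (25/33) ≈ 0.0311875
Highest score → czech.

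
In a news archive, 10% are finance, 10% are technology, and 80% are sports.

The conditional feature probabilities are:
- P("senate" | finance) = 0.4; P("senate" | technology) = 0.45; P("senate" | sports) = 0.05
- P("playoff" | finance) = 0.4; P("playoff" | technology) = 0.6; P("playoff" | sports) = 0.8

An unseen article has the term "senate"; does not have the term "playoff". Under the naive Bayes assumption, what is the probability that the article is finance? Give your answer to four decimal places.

finance: 0.1 × 0.4 × (1−0.4) = 0.024
technology: 0.1 × 0.45 × (1−0.6) = 0.018
sports: 0.8 × 0.05 × (1−0.8) = 0.008
P(finance | x) = 0.024 / 0.05 ≈ 0.4800

0.4800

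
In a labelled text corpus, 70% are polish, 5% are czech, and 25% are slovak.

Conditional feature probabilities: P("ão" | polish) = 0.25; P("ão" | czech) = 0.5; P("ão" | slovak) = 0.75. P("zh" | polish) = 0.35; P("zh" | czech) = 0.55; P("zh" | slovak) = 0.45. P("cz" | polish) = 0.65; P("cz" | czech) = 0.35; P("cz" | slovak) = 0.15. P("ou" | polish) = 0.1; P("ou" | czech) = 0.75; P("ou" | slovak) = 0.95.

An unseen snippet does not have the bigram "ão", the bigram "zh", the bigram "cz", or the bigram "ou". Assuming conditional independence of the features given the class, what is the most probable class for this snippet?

polish

polish: 0.7 × (1−0.25) × (1−0.35) × (1−0.65) × (1−0.1) = 0.10749375
czech: 0.05 × (1−0.5) × (1−0.55) × (1−0.35) × (1−0.75) = 0.001828125
slovak: 0.25 × (1−0.75) × (1−0.45) × (1−0.15) × (1−0.95) = 0.0014609375
Highest score → polish.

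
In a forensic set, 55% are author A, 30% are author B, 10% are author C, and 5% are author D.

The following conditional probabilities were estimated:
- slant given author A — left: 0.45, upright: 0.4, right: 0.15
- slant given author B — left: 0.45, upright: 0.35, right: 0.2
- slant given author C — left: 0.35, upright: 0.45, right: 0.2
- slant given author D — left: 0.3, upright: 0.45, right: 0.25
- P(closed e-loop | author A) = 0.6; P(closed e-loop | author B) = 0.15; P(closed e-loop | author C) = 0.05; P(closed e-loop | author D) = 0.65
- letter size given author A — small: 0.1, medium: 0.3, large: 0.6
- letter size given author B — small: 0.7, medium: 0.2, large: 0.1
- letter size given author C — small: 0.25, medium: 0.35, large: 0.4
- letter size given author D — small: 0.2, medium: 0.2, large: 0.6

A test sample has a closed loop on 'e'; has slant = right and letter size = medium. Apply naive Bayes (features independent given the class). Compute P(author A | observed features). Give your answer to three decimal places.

0.797

author A: 0.55 × 0.15 × 0.6 × 0.3 = 0.01485
author B: 0.3 × 0.2 × 0.15 × 0.2 = 0.0018
author C: 0.1 × 0.2 × 0.05 × 0.35 = 0.00035
author D: 0.05 × 0.25 × 0.65 × 0.2 = 0.001625
P(author A | x) = 0.01485 / 0.018625 ≈ 0.797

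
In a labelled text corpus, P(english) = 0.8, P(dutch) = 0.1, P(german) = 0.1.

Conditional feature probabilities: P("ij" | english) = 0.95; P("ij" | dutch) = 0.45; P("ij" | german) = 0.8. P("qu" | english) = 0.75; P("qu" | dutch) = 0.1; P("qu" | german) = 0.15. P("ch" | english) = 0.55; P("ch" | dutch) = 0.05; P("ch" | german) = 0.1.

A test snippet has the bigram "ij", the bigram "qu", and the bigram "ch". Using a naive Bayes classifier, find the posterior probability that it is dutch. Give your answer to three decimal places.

english: 0.8 × 0.95 × 0.75 × 0.55 = 0.3135
dutch: 0.1 × 0.45 × 0.1 × 0.05 = 0.000225
german: 0.1 × 0.8 × 0.15 × 0.1 = 0.0012
P(dutch | x) = 0.000225 / 0.314925 ≈ 0.001

0.001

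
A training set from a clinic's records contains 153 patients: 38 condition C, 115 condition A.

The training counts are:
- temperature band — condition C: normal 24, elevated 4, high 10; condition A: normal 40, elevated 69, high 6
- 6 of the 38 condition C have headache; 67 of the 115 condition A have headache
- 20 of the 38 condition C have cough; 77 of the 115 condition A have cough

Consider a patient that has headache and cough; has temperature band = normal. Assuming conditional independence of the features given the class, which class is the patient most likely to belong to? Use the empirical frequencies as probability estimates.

condition A

condition C: (38/153) × (24/38) × (6/38) × (20/38) ≈ 0.0130357
condition A: (115/153) × (40/115) × (67/115) × (77/115) ≈ 0.101985
Highest score → condition A.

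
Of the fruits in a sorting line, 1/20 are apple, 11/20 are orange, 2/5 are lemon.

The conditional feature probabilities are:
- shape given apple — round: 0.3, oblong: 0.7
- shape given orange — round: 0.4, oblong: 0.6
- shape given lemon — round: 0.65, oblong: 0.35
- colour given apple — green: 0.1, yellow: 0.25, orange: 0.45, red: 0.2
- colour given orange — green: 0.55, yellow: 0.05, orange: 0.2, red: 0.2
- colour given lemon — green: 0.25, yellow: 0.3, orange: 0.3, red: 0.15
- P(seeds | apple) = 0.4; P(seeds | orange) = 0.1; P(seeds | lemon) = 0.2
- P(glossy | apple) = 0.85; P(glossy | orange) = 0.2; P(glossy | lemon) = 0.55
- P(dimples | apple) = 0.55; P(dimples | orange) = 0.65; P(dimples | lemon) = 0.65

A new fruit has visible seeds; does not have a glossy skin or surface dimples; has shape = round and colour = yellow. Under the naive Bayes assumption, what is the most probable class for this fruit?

apple: 0.05 × 0.3 × 0.25 × 0.4 × (1−0.85) × (1−0.55) = 0.00010125
orange: 0.55 × 0.4 × 0.05 × 0.1 × (1−0.2) × (1−0.65) = 0.000308
lemon: 0.4 × 0.65 × 0.3 × 0.2 × (1−0.55) × (1−0.65) = 0.002457
Highest score → lemon.

lemon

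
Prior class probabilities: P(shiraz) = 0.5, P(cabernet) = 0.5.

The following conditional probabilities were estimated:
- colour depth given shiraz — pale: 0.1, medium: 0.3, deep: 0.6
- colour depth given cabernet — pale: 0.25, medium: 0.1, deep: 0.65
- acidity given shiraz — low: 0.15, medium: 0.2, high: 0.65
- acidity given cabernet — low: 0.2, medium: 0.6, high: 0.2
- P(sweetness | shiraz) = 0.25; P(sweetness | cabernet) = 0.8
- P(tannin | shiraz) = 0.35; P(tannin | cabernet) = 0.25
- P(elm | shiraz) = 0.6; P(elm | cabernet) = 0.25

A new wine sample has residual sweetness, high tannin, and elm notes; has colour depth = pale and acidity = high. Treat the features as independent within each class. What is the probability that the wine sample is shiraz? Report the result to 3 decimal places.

0.577

shiraz: 0.5 × 0.1 × 0.65 × 0.25 × 0.35 × 0.6 = 0.00170625
cabernet: 0.5 × 0.25 × 0.2 × 0.8 × 0.25 × 0.25 = 0.00125
P(shiraz | x) = 0.00170625 / 0.00295625 ≈ 0.577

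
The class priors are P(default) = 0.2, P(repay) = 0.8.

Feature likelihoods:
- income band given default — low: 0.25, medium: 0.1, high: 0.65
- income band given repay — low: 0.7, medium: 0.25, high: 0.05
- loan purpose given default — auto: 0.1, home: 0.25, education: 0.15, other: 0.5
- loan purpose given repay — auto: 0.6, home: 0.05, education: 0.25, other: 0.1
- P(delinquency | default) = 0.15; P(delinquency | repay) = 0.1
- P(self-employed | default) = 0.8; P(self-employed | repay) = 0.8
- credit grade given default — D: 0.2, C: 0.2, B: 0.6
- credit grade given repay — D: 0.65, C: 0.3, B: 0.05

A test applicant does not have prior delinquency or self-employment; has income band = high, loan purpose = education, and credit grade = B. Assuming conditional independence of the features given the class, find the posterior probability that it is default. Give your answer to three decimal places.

default: 0.2 × 0.65 × 0.15 × (1−0.15) × (1−0.8) × 0.6 = 0.001989
repay: 0.8 × 0.05 × 0.25 × (1−0.1) × (1−0.8) × 0.05 = 0.00009
P(default | x) = 0.001989 / 0.002079 ≈ 0.957

0.957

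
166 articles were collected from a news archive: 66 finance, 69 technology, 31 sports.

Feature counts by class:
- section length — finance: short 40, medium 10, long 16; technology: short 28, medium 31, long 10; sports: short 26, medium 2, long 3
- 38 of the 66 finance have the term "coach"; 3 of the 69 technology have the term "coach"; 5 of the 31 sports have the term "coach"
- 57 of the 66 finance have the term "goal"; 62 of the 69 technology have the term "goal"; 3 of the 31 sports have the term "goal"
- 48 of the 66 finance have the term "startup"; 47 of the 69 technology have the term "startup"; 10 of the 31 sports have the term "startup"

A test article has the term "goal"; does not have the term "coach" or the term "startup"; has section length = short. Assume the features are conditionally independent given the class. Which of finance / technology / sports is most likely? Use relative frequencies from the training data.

technology

finance: (66/166) × (40/66) × (28/66) × (57/66) × (18/66) ≈ 0.0240783
technology: (69/166) × (28/69) × (66/69) × (62/69) × (22/69) ≈ 0.0462233
sports: (31/166) × (26/31) × (26/31) × (3/31) × (21/31) ≈ 0.0086118
Highest score → technology.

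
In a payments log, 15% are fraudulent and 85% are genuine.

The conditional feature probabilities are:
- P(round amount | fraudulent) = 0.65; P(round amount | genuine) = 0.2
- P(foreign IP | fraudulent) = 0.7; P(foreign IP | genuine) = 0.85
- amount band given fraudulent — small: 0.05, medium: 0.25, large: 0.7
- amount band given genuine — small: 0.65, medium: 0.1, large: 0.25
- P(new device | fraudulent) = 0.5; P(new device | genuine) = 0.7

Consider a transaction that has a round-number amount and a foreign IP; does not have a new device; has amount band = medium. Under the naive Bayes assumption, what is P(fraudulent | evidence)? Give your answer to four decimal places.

0.6631

fraudulent: 0.15 × 0.65 × 0.7 × 0.25 × (1−0.5) = 0.00853125
genuine: 0.85 × 0.2 × 0.85 × 0.1 × (1−0.7) = 0.004335
P(fraudulent | x) = 0.00853125 / 0.01286625 ≈ 0.6631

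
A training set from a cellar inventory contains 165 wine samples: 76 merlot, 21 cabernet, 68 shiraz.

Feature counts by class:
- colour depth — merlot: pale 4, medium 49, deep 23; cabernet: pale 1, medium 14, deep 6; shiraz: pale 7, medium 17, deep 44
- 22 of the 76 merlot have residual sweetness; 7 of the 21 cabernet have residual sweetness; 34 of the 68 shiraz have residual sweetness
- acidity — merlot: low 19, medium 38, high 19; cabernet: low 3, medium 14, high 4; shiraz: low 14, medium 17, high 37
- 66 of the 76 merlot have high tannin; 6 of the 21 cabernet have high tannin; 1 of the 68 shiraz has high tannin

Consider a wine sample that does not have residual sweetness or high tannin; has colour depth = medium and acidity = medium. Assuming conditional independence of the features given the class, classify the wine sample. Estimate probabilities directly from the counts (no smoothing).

cabernet

merlot: (76/165) × (49/76) × (54/76) × (38/76) × (10/76) ≈ 0.0138819
cabernet: (21/165) × (14/21) × (14/21) × (14/21) × (15/21) ≈ 0.026936
shiraz: (68/165) × (17/68) × (34/68) × (17/68) × (67/68) ≈ 0.0126894
Highest score → cabernet.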